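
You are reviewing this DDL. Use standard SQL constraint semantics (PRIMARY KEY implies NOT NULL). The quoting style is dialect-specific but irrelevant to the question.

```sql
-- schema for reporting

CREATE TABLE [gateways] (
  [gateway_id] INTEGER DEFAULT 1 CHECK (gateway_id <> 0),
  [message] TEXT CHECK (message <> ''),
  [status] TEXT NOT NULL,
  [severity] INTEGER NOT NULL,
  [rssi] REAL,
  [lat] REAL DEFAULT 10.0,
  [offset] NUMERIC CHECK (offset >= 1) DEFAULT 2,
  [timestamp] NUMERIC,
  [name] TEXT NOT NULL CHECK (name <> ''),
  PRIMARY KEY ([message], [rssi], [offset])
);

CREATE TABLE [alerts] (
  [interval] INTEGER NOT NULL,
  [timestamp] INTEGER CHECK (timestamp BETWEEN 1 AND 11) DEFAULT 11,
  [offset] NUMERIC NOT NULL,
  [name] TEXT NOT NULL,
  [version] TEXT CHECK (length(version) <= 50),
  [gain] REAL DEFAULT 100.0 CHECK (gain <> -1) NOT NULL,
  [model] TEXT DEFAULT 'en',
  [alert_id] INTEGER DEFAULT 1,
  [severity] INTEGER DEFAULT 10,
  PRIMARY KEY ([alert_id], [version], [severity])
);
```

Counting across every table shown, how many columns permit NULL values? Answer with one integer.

5

gateways: 3 nullable (gateway_id, lat, timestamp — PK (message, rssi, offset) and explicit NOT NULL columns excluded).
alerts: 2 nullable (timestamp, model — PK (alert_id, version, severity) and explicit NOT NULL columns excluded).
Total: 3 + 2 = 5.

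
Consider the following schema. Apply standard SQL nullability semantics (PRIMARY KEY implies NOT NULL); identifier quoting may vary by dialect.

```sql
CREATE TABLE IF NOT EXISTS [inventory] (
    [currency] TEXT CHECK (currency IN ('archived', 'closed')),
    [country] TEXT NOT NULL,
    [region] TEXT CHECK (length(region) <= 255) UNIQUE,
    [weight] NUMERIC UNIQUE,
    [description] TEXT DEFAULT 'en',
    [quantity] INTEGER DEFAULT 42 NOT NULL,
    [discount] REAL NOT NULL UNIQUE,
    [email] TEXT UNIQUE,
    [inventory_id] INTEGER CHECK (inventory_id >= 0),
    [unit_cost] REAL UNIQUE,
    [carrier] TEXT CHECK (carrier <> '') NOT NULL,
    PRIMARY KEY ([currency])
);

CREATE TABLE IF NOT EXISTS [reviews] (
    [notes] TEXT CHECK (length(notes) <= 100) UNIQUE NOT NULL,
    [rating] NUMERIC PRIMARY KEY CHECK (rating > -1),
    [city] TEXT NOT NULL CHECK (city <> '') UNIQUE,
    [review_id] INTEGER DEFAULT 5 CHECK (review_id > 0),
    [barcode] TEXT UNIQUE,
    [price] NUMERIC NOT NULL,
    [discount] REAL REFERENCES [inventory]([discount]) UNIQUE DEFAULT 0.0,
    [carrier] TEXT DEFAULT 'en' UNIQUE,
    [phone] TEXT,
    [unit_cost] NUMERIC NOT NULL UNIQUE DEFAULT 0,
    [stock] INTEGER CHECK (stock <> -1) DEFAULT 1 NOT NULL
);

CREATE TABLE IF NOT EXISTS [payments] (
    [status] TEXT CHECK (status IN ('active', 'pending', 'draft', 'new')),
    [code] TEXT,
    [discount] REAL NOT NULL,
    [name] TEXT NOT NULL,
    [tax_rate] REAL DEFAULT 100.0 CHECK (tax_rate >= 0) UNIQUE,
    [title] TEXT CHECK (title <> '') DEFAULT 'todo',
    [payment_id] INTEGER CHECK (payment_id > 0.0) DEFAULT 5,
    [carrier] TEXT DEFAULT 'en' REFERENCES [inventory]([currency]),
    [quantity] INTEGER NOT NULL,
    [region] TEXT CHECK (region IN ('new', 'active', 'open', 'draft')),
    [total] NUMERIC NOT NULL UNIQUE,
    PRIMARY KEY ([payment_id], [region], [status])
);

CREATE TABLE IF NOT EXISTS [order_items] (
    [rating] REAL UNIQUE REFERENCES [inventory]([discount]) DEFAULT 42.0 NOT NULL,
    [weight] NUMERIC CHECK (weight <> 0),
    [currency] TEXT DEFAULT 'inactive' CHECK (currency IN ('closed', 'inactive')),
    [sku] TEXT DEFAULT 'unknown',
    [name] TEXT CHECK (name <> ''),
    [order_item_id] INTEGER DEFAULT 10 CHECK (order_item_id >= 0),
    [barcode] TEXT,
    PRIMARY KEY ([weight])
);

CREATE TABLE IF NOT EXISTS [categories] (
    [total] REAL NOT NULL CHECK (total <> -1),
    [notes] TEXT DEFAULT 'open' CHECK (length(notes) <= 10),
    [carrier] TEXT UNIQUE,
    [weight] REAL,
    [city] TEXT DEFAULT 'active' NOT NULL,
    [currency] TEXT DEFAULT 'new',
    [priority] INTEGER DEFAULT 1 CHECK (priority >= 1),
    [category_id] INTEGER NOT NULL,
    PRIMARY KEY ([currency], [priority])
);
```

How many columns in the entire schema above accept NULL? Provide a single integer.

23

inventory: 6 nullable (region, weight, description, email, inventory_id, unit_cost — PK (currency) and explicit NOT NULL columns excluded).
reviews: 5 nullable (review_id, barcode, discount, carrier, phone — PK (rating) and explicit NOT NULL columns excluded).
payments: 4 nullable (code, tax_rate, title, carrier — PK (payment_id, region, status) and explicit NOT NULL columns excluded).
order_items: 5 nullable (currency, sku, name, order_item_id, barcode — PK (weight) and explicit NOT NULL columns excluded).
categories: 3 nullable (notes, carrier, weight — PK (currency, priority) and explicit NOT NULL columns excluded).
Total: 6 + 5 + 4 + 5 + 3 = 23.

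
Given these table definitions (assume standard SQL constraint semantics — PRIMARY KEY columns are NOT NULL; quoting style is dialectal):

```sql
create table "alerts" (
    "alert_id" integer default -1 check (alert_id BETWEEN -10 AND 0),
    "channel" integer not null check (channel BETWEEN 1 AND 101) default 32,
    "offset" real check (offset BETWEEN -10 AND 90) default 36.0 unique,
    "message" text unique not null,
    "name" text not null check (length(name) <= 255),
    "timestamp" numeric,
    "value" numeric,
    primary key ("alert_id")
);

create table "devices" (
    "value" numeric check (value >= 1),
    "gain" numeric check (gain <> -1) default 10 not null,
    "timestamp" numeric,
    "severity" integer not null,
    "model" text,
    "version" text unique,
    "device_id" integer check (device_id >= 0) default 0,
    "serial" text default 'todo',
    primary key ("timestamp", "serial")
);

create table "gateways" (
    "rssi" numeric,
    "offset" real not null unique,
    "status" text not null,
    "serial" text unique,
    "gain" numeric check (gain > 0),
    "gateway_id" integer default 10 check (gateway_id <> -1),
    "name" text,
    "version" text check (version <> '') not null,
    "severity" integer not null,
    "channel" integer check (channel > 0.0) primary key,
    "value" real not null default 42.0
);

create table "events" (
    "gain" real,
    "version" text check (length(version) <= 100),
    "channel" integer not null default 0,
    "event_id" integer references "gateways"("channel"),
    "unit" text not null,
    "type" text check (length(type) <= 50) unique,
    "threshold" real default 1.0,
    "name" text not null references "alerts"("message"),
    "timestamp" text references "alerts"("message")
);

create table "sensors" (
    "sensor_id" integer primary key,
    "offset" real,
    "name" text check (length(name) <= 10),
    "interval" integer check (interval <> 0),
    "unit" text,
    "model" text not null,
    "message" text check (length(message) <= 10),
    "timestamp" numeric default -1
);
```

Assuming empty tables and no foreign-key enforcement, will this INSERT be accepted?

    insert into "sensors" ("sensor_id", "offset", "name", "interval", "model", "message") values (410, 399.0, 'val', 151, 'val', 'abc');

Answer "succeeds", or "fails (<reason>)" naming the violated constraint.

NOT NULL columns: model is supplied; sensor_id is supplied.
CHECK constraints: 'val' satisfies (length(name) <= 10); 151 satisfies (interval <> 0); 'abc' satisfies (length(message) <= 10).
No constraint is violated.

succeeds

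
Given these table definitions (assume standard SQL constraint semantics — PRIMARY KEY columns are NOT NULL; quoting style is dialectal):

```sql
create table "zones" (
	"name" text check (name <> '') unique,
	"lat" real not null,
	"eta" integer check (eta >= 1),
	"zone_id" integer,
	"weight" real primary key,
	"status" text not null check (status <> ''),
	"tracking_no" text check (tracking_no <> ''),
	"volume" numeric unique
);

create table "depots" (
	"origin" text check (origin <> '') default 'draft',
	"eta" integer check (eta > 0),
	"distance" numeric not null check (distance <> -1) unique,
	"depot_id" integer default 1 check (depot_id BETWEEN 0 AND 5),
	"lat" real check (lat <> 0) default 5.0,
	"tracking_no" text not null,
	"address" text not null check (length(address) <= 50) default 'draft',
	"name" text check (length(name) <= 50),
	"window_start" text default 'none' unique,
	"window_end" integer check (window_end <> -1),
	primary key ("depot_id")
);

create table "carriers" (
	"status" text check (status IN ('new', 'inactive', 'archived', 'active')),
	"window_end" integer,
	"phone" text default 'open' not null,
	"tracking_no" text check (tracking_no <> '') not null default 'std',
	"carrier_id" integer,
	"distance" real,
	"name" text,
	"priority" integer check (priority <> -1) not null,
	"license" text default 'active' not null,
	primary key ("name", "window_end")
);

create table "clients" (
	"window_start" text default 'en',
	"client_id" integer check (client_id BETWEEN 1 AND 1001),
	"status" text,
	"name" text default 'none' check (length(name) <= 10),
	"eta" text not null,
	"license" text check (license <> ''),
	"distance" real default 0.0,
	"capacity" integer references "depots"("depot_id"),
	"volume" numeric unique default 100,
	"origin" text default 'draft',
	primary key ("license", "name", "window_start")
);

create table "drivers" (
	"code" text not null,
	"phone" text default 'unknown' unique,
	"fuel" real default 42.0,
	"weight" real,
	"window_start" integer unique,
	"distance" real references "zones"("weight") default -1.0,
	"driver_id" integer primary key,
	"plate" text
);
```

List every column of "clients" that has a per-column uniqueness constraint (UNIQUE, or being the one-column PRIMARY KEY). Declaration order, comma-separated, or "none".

- window_start: part of a composite PRIMARY KEY — only the tuple is unique, not this column on its own.
- client_id: no UNIQUE or single-column PK constraint.
- status: no UNIQUE or single-column PK constraint.
- name: part of a composite PRIMARY KEY — only the tuple is unique, not this column on its own.
- eta: no UNIQUE or single-column PK constraint.
- license: part of a composite PRIMARY KEY — only the tuple is unique, not this column on its own.
- distance: no UNIQUE or single-column PK constraint.
- capacity: no UNIQUE or single-column PK constraint.
- volume: declared UNIQUE → unique.
- origin: no UNIQUE or single-column PK constraint.

volume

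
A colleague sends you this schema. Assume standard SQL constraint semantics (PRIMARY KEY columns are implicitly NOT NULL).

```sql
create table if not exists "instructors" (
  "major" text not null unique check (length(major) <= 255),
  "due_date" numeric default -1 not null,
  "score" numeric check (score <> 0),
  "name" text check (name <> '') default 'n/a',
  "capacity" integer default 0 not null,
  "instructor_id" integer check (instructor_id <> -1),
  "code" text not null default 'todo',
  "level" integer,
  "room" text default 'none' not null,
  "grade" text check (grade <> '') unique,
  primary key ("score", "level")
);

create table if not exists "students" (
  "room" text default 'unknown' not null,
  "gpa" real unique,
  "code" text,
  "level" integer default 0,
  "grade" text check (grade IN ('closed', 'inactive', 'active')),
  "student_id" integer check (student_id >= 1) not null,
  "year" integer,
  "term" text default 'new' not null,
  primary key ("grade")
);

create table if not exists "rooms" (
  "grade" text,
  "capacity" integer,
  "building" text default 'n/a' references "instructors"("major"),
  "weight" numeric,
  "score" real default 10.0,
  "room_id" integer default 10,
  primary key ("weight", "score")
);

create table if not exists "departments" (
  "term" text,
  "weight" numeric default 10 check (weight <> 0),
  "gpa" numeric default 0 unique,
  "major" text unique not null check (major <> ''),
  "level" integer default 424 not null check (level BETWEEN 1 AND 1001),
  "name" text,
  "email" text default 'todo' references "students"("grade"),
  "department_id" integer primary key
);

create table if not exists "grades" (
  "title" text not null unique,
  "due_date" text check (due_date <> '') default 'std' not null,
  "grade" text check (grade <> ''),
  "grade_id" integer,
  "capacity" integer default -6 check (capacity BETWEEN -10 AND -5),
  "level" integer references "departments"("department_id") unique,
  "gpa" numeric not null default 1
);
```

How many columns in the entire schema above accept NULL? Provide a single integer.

20

instructors: 3 nullable (name, instructor_id, grade — PK (score, level) and explicit NOT NULL columns excluded).
students: 4 nullable (gpa, code, level, year — PK (grade) and explicit NOT NULL columns excluded).
rooms: 4 nullable (grade, capacity, building, room_id — PK (weight, score) and explicit NOT NULL columns excluded).
departments: 5 nullable (term, weight, gpa, name, email — PK (department_id) and explicit NOT NULL columns excluded).
grades: 4 nullable (grade, grade_id, capacity, level — PK none and explicit NOT NULL columns excluded).
Total: 3 + 4 + 4 + 5 + 4 = 20.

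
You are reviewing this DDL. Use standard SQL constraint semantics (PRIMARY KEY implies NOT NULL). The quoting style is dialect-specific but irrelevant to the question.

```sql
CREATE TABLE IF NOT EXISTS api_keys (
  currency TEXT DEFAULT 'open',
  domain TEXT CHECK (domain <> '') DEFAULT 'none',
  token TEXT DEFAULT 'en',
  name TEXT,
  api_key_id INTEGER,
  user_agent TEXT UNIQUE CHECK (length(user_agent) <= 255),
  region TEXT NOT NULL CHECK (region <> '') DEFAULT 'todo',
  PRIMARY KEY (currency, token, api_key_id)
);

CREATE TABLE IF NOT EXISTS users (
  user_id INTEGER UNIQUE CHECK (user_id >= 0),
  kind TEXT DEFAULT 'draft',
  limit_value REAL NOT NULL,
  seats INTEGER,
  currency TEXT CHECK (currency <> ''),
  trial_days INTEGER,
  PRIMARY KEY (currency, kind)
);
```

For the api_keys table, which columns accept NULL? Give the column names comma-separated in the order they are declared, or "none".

- currency: part of the PRIMARY KEY, which implies NOT NULL → not nullable.
- domain: CHECK does not forbid NULL (a CHECK constraint passes when its expression is NULL) → nullable.
- token: part of the PRIMARY KEY, which implies NOT NULL → not nullable.
- name: no NOT NULL constraint applies → nullable.
- api_key_id: part of the PRIMARY KEY, which implies NOT NULL → not nullable.
- user_agent: CHECK does not forbid NULL (a CHECK constraint passes when its expression is NULL) → nullable.
- region: declared NOT NULL → not nullable.

domain, name, user_agent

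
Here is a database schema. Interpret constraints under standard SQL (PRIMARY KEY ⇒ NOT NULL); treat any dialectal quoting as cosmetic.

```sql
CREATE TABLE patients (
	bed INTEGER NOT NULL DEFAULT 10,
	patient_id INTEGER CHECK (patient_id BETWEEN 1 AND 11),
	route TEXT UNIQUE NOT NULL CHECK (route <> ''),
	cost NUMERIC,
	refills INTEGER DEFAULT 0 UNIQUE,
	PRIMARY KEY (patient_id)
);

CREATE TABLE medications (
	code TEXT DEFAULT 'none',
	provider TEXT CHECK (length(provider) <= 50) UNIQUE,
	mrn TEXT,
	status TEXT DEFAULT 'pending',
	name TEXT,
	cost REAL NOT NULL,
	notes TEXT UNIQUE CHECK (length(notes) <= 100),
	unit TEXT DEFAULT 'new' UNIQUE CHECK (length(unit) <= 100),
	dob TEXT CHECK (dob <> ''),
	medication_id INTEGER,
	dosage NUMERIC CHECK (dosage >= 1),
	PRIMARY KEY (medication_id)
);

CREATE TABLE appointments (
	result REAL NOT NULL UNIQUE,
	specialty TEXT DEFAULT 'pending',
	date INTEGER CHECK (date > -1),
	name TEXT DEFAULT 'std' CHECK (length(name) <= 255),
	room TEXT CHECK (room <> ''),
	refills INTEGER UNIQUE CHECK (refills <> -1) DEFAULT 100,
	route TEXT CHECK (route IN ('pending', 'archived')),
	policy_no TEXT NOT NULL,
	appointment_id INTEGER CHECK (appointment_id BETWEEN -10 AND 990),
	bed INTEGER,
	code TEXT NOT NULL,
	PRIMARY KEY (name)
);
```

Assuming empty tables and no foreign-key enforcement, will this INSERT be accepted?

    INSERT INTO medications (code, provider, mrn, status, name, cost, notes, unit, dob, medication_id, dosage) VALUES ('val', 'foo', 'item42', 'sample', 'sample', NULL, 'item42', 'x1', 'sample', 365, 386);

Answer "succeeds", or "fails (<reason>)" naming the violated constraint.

cost is explicitly set to NULL, but cost is declared NOT NULL.

fails (NOT NULL on cost)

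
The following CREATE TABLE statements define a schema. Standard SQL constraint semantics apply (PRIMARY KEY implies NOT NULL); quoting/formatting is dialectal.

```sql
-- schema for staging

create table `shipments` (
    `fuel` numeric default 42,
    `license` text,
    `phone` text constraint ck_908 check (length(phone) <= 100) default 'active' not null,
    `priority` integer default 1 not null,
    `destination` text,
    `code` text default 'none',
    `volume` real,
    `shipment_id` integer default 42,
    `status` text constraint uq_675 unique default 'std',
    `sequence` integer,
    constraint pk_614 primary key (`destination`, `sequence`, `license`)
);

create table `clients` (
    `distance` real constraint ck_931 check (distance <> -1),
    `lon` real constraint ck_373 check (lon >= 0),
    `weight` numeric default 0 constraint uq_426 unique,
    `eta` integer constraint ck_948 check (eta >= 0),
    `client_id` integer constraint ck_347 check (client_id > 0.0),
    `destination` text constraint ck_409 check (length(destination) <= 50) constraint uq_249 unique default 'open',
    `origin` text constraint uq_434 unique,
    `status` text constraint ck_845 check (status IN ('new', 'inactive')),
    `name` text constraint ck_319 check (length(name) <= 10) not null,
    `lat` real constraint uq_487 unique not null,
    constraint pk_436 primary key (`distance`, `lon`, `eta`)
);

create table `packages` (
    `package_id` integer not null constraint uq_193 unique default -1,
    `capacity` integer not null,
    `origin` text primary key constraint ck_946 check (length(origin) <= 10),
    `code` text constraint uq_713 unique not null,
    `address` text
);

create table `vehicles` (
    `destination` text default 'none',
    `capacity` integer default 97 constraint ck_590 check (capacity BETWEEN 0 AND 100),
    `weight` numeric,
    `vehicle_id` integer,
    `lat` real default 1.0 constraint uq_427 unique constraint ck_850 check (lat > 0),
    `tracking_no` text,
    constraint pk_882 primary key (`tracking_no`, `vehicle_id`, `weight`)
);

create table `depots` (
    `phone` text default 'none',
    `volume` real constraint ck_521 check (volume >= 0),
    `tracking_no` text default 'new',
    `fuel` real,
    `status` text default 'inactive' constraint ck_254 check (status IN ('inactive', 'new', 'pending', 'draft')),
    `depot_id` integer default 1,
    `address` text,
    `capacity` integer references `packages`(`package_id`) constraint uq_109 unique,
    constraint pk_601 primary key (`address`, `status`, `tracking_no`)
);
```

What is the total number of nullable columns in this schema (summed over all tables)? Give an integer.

shipments: 5 nullable (fuel, code, volume, shipment_id, status — PK (destination, sequence, license) and explicit NOT NULL columns excluded).
clients: 5 nullable (weight, client_id, destination, origin, status — PK (distance, lon, eta) and explicit NOT NULL columns excluded).
packages: 1 nullable (address — PK (origin) and explicit NOT NULL columns excluded).
vehicles: 3 nullable (destination, capacity, lat — PK (tracking_no, vehicle_id, weight) and explicit NOT NULL columns excluded).
depots: 5 nullable (phone, volume, fuel, depot_id, capacity — PK (address, status, tracking_no) and explicit NOT NULL columns excluded).
Total: 5 + 5 + 1 + 3 + 5 = 19.

19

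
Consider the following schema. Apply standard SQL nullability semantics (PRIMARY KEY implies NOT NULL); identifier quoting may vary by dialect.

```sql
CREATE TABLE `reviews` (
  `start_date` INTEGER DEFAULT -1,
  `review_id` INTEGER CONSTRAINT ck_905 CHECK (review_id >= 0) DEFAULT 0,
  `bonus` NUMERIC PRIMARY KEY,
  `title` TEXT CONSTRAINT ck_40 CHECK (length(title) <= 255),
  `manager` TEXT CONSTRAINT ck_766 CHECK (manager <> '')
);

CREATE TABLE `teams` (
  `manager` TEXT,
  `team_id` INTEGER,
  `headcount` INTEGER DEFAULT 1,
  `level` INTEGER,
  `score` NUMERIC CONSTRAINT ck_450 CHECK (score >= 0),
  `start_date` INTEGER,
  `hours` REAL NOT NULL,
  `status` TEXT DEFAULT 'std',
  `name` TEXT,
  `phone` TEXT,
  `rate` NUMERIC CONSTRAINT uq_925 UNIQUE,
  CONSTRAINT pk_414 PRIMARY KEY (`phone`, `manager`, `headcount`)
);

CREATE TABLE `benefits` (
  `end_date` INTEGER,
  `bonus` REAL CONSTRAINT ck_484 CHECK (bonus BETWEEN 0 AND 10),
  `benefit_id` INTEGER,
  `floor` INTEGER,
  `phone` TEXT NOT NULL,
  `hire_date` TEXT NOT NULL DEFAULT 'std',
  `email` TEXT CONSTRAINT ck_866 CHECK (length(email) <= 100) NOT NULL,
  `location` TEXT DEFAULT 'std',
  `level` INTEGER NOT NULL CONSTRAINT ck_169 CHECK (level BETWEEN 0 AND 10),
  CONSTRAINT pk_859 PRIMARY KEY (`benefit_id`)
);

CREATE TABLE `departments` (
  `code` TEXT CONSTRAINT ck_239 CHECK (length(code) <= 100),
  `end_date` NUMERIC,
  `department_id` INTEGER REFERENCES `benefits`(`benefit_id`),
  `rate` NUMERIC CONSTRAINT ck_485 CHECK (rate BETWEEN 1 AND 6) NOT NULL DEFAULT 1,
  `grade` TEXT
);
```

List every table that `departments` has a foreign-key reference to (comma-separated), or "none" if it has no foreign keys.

benefits

- department_id REFERENCES benefits(benefit_id).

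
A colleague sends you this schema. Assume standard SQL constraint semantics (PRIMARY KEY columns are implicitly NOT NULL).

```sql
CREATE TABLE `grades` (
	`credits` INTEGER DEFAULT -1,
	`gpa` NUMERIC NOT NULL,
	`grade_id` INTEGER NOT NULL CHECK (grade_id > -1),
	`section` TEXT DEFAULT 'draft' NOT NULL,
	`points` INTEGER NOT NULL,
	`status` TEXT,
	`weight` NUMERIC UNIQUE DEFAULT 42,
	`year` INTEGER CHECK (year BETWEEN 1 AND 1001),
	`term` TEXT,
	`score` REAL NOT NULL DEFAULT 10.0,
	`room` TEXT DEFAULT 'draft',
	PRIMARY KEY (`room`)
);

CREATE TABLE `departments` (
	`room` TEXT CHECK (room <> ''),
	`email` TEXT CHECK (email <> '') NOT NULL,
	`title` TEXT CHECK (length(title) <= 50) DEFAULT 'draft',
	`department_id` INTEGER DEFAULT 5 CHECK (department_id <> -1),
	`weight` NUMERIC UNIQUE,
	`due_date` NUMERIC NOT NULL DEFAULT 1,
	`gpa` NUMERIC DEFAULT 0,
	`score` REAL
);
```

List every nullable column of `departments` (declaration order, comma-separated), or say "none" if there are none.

- room: CHECK does not forbid NULL (a CHECK constraint passes when its expression is NULL) → nullable.
- email: declared NOT NULL → not nullable.
- title: CHECK does not forbid NULL (a CHECK constraint passes when its expression is NULL) → nullable.
- department_id: CHECK does not forbid NULL (a CHECK constraint passes when its expression is NULL) → nullable.
- weight: UNIQUE does not imply NOT NULL → nullable.
- due_date: declared NOT NULL → not nullable.
- gpa: DEFAULT only fills an omitted column; an explicit NULL is still allowed → nullable.
- score: no NOT NULL constraint applies → nullable.

room, title, department_id, weight, gpa, score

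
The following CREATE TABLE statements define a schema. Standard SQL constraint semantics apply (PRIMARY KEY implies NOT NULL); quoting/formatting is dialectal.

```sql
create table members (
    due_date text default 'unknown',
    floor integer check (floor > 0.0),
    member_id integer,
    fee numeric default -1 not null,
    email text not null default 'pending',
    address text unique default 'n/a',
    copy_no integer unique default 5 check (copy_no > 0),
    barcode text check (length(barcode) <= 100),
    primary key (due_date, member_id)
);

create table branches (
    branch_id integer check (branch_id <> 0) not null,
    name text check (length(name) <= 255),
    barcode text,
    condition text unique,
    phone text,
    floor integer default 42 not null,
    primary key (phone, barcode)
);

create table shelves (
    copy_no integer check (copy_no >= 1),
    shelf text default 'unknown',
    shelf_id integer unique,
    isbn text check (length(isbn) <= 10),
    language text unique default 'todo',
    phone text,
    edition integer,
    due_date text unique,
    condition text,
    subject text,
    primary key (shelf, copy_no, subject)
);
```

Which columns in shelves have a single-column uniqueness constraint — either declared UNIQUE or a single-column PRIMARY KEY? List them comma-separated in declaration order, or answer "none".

- copy_no: part of a composite PRIMARY KEY — only the tuple is unique, not this column on its own.
- shelf: part of a composite PRIMARY KEY — only the tuple is unique, not this column on its own.
- shelf_id: declared UNIQUE → unique.
- isbn: no UNIQUE or single-column PK constraint.
- language: declared UNIQUE → unique.
- phone: no UNIQUE or single-column PK constraint.
- edition: no UNIQUE or single-column PK constraint.
- due_date: declared UNIQUE → unique.
- condition: no UNIQUE or single-column PK constraint.
- subject: part of a composite PRIMARY KEY — only the tuple is unique, not this column on its own.

shelf_id, language, due_date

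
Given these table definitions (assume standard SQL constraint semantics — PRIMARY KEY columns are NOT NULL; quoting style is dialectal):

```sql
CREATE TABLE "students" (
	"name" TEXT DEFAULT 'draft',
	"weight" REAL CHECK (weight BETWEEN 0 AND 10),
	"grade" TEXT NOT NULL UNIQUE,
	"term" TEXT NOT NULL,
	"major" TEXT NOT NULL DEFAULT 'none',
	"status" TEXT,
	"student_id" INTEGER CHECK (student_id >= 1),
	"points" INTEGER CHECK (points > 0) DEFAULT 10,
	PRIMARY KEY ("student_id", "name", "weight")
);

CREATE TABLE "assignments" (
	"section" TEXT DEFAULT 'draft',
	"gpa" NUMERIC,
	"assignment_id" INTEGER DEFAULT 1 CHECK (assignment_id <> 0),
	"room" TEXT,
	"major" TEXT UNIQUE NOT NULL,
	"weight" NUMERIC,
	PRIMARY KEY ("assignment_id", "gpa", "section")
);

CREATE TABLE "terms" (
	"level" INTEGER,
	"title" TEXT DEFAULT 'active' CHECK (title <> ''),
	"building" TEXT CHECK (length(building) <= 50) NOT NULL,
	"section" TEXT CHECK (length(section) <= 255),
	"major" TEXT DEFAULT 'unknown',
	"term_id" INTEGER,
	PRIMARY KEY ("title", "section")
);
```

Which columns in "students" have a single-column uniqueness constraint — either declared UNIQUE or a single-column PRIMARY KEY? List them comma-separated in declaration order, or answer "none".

- name: part of a composite PRIMARY KEY — only the tuple is unique, not this column on its own.
- weight: part of a composite PRIMARY KEY — only the tuple is unique, not this column on its own.
- grade: declared UNIQUE → unique.
- term: no UNIQUE or single-column PK constraint.
- major: no UNIQUE or single-column PK constraint.
- status: no UNIQUE or single-column PK constraint.
- student_id: part of a composite PRIMARY KEY — only the tuple is unique, not this column on its own.
- points: no UNIQUE or single-column PK constraint.

grade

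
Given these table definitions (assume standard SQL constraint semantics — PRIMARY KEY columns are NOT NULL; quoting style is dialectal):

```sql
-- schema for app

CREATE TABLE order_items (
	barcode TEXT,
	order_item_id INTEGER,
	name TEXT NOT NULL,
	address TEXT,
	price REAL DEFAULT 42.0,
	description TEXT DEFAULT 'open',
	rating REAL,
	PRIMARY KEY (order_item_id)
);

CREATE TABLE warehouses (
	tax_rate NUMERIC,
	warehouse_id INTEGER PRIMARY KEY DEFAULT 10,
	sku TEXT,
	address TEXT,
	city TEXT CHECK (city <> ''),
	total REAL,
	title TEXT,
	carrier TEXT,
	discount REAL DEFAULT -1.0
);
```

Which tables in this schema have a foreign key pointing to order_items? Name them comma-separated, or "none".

none

No REFERENCES clause anywhere in the schema names order_items.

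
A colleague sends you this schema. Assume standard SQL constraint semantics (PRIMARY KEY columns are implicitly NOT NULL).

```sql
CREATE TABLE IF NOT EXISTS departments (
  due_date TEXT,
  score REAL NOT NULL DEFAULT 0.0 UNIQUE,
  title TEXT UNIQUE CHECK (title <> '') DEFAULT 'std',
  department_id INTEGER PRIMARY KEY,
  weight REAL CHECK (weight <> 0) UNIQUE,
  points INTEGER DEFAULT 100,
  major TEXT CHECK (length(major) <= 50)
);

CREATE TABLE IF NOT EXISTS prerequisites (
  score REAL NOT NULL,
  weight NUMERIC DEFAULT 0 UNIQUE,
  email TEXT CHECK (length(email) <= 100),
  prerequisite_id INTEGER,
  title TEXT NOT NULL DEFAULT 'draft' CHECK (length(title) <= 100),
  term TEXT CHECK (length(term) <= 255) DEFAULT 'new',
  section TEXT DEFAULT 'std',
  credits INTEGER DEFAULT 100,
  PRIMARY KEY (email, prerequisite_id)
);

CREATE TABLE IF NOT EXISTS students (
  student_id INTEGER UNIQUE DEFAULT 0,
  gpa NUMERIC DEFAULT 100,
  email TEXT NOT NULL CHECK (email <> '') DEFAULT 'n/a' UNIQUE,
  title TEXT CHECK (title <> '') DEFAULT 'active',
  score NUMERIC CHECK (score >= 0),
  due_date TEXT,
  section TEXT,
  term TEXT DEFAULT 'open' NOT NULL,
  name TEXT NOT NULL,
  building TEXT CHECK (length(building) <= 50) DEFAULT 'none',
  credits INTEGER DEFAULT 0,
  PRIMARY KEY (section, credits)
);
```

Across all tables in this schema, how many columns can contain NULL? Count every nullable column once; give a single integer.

15

departments: 5 nullable (due_date, title, weight, points, major — PK (department_id) and explicit NOT NULL columns excluded).
prerequisites: 4 nullable (weight, term, section, credits — PK (email, prerequisite_id) and explicit NOT NULL columns excluded).
students: 6 nullable (student_id, gpa, title, score, due_date, building — PK (section, credits) and explicit NOT NULL columns excluded).
Total: 5 + 4 + 6 = 15.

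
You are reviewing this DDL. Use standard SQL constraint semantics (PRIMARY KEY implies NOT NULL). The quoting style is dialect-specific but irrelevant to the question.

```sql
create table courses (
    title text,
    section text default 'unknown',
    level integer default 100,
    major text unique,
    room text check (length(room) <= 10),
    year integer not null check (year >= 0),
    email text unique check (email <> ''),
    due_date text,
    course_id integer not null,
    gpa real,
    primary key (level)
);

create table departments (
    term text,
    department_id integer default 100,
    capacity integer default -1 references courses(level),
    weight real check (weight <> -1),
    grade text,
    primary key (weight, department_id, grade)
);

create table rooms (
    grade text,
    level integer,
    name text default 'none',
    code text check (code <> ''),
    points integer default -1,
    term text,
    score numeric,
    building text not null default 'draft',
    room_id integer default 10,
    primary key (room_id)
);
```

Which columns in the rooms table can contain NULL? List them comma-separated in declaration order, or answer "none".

- grade: no NOT NULL constraint applies → nullable.
- level: no NOT NULL constraint applies → nullable.
- name: DEFAULT only fills an omitted column; an explicit NULL is still allowed → nullable.
- code: CHECK does not forbid NULL (a CHECK constraint passes when its expression is NULL) → nullable.
- points: DEFAULT only fills an omitted column; an explicit NULL is still allowed → nullable.
- term: no NOT NULL constraint applies → nullable.
- score: no NOT NULL constraint applies → nullable.
- building: declared NOT NULL → not nullable.
- room_id: part of the PRIMARY KEY, which implies NOT NULL → not nullable.

grade, level, name, code, points, term, score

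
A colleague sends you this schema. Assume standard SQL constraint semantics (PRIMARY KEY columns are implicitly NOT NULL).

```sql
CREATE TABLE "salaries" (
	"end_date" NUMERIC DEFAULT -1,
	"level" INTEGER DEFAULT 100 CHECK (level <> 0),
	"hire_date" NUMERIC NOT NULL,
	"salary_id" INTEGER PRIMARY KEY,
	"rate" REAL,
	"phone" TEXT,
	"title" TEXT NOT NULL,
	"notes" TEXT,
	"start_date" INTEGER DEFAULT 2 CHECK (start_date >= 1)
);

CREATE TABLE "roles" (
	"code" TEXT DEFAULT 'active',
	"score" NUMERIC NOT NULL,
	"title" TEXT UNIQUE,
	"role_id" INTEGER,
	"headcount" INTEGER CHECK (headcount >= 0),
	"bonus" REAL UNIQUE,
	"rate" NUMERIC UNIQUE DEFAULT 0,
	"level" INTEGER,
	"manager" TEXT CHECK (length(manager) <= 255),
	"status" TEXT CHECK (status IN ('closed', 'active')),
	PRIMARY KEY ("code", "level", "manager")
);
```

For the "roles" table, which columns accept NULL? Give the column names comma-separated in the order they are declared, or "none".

- code: part of the PRIMARY KEY, which implies NOT NULL → not nullable.
- score: declared NOT NULL → not nullable.
- title: UNIQUE does not imply NOT NULL → nullable.
- role_id: no NOT NULL constraint applies → nullable.
- headcount: CHECK does not forbid NULL (a CHECK constraint passes when its expression is NULL) → nullable.
- bonus: UNIQUE does not imply NOT NULL → nullable.
- rate: UNIQUE does not imply NOT NULL → nullable.
- level: part of the PRIMARY KEY, which implies NOT NULL → not nullable.
- manager: part of the PRIMARY KEY, which implies NOT NULL → not nullable.
- status: CHECK does not forbid NULL (a CHECK constraint passes when its expression is NULL) → nullable.

title, role_id, headcount, bonus, rate, status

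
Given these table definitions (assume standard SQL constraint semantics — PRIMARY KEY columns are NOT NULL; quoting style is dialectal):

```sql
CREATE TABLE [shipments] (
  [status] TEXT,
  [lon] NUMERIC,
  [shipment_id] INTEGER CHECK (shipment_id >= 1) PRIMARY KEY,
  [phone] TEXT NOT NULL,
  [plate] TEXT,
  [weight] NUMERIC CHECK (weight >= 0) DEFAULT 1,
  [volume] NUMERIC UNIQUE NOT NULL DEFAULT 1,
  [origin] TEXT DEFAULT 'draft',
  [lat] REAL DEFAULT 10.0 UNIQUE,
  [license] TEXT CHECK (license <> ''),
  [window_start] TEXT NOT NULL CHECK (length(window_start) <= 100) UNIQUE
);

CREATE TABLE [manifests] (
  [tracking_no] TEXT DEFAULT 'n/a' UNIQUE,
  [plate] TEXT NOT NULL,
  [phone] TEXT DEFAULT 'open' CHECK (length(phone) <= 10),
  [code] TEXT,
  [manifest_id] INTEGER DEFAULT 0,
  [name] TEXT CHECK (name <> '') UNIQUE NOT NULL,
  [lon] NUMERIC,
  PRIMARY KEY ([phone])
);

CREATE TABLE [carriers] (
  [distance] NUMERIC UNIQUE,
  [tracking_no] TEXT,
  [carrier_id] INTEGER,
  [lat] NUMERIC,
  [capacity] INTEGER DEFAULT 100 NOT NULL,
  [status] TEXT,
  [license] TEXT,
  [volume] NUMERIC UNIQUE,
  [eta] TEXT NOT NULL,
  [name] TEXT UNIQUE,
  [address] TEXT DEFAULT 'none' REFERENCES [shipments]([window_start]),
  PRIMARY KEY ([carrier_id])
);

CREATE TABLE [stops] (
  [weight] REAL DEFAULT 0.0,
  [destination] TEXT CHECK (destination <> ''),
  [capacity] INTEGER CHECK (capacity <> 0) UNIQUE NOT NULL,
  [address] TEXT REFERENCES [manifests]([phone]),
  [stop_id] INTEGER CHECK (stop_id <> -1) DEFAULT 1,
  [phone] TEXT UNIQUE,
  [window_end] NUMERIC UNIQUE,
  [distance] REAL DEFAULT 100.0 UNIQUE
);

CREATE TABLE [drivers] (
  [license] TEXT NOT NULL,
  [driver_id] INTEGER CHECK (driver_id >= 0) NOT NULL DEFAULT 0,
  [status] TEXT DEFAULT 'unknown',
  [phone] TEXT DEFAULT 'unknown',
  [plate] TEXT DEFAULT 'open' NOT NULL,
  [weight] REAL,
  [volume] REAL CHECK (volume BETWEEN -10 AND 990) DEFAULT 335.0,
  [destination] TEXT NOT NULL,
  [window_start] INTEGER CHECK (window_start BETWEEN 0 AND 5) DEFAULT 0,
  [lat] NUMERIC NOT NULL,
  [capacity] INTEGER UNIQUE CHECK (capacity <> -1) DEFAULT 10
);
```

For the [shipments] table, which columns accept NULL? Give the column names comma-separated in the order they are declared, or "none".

status, lon, plate, weight, origin, lat, license

- status: no NOT NULL constraint applies → nullable.
- lon: no NOT NULL constraint applies → nullable.
- shipment_id: part of the PRIMARY KEY, which implies NOT NULL → not nullable.
- phone: declared NOT NULL → not nullable.
- plate: no NOT NULL constraint applies → nullable.
- weight: CHECK does not forbid NULL (a CHECK constraint passes when its expression is NULL) → nullable.
- volume: declared NOT NULL → not nullable.
- origin: DEFAULT only fills an omitted column; an explicit NULL is still allowed → nullable.
- lat: UNIQUE does not imply NOT NULL → nullable.
- license: CHECK does not forbid NULL (a CHECK constraint passes when its expression is NULL) → nullable.
- window_start: declared NOT NULL → not nullable.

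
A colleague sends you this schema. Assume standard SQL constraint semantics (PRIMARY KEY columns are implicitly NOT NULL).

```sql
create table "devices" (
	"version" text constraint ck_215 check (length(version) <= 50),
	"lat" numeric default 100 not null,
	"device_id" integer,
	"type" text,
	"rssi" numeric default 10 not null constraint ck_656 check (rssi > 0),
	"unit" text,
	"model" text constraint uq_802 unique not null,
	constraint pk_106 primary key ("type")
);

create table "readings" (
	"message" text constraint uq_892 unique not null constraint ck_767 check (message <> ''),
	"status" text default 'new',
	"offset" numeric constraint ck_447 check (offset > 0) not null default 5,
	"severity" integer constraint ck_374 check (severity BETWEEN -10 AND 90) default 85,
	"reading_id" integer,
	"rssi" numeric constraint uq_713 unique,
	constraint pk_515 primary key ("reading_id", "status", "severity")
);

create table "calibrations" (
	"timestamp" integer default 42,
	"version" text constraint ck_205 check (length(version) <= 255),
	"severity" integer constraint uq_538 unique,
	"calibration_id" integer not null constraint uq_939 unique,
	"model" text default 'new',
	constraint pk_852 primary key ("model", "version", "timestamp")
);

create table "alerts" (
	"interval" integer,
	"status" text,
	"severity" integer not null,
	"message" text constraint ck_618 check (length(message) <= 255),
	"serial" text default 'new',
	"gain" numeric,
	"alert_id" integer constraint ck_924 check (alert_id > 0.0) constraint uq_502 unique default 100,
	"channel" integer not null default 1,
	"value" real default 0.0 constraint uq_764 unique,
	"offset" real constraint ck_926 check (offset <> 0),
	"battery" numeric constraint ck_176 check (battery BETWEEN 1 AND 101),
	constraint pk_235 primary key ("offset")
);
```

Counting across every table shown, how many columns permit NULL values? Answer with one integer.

devices: 3 nullable (version, device_id, unit — PK (type) and explicit NOT NULL columns excluded).
readings: 1 nullable (rssi — PK (reading_id, status, severity) and explicit NOT NULL columns excluded).
calibrations: 1 nullable (severity — PK (model, version, timestamp) and explicit NOT NULL columns excluded).
alerts: 8 nullable (interval, status, message, serial, gain, alert_id, value, battery — PK (offset) and explicit NOT NULL columns excluded).
Total: 3 + 1 + 1 + 8 = 13.

13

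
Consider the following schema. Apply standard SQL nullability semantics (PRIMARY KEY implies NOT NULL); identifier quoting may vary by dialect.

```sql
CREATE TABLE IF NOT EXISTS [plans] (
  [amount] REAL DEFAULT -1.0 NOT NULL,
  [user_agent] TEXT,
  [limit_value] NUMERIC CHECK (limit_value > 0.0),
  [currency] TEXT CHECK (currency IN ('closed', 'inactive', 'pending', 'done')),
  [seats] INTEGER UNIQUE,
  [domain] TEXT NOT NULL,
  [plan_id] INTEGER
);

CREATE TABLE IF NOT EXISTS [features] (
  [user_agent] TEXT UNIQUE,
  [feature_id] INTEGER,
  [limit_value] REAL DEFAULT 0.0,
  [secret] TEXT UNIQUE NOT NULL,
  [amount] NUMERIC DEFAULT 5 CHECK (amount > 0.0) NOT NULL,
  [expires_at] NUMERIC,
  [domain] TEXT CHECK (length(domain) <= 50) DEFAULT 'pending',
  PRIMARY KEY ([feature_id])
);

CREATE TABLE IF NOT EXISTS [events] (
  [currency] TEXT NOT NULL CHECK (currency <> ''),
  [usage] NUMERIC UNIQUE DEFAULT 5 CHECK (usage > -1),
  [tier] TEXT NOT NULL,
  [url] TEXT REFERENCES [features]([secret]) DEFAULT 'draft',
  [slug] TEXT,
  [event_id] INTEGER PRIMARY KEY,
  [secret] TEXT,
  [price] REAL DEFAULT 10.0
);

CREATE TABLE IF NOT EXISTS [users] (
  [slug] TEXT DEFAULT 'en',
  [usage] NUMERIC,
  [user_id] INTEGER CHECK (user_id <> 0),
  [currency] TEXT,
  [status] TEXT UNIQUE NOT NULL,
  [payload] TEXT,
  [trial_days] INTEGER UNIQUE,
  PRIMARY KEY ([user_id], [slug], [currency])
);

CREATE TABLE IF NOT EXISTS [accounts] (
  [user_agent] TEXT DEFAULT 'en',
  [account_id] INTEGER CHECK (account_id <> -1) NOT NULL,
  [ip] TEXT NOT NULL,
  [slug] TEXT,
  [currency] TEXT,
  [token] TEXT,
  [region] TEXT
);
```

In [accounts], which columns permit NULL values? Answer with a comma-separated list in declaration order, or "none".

- user_agent: DEFAULT only fills an omitted column; an explicit NULL is still allowed → nullable.
- account_id: declared NOT NULL → not nullable.
- ip: declared NOT NULL → not nullable.
- slug: no NOT NULL constraint applies → nullable.
- currency: no NOT NULL constraint applies → nullable.
- token: no NOT NULL constraint applies → nullable.
- region: no NOT NULL constraint applies → nullable.

user_agent, slug, currency, token, region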